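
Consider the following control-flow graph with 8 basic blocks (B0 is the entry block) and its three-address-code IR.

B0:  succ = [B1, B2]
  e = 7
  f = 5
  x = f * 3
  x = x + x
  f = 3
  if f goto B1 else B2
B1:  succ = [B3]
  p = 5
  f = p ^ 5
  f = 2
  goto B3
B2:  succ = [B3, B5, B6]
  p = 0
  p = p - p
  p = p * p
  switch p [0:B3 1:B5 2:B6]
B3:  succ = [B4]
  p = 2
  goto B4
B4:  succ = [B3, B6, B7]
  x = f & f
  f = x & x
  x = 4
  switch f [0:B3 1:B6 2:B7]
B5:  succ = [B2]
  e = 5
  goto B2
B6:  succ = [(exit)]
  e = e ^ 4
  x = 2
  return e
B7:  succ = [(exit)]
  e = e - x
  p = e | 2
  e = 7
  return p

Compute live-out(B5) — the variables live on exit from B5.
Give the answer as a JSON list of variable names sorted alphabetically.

Per-block:
  B0: {e,f,x} / ∅
  B1: {f,p} / ∅
  B2: {p} / ∅
  B3: {p} / ∅
  B4: {f,x} / {f}
  B5: {e} / ∅
  B6: {e,x} / {e}
  B7: {e,p} / {e,x}

Liveness:
  live B0: ∅→{e,f}
  live B1: {e}→{e,f}
  live B2: {e,f}→{e,f}
  live B3: {e,f}→{e,f}
  live B4: {e,f}→{e,f,x}
  live B5: {f}→{e,f}
  live B6: {e}→∅
  live B7: {e,x}→∅

live-out(B5) = ["e", "f"]

Answer: ["e", "f"]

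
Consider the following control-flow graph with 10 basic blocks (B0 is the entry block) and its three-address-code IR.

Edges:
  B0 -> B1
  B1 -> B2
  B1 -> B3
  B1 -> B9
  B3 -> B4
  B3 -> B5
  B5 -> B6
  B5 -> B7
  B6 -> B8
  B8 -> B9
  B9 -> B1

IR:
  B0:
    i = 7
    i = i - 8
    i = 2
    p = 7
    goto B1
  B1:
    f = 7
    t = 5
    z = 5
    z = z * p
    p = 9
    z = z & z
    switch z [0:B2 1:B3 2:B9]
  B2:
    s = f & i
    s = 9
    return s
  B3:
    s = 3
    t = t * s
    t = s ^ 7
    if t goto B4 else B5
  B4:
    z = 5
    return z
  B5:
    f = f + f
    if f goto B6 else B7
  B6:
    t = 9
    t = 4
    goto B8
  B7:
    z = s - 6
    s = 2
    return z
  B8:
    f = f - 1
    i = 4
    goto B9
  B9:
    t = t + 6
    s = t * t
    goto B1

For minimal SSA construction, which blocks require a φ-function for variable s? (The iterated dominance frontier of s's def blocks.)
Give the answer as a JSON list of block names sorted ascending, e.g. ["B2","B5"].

idom tree: B1←B0 B2←B1 B3←B1 B4←B3 B5←B3 B6←B5 B7←B5 B8←B6 B9←B1
Dom at joins:
  B1: preds {B0,B9}: {B0} ∩ {B0,B1,B9} = {B0}; idom=B0
  B9: preds {B1,B8}: {B0,B1} ∩ {B0,B1,B3,B5,B6,B8} = {B0,B1}; idom=B1

Frontier:
  join B1 pred B0: · stop@B0
  join B1 pred B9: B9→B1 stop@B0
  join B9 pred B1: · stop@B1
  join B9 pred B8: B8→B6→B5→B3 stop@B1
  DF(B0)=∅
  DF(B1)={B1}
  DF(B2)=∅
  DF(B3)={B9}
  DF(B4)=∅
  DF(B5)={B9}
  DF(B6)={B9}
  DF(B7)=∅
  DF(B8)={B9}
  DF(B9)={B1}

φ for s: defs {B2,B3,B7,B9}
  DF⁺ = {B1,B9}

Answer: ["B1", "B9"]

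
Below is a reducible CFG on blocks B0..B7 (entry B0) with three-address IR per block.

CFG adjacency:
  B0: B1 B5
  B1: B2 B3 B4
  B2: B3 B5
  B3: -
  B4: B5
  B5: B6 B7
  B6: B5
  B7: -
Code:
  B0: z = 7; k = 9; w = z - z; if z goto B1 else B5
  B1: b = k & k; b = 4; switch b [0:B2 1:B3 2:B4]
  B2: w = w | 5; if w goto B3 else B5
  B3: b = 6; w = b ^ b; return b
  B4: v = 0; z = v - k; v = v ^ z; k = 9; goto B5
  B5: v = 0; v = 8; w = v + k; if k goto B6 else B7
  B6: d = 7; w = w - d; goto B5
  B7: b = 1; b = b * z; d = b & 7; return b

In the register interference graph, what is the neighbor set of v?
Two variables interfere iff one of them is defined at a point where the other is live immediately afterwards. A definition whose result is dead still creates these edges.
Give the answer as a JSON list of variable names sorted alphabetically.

Answer: ["k", "z"]

Derivation:
def/use:
  B0: def={k,w,z} ue=∅
  B1: def={b} ue={k}
  B2: def={w} ue={w}
  B3: def={b,w} ue=∅
  B4: def={k,v,z} ue={k}
  B5: def={v,w} ue={k}
  B6: def={d,w} ue={w}
  B7: def={b,d} ue={z}

Liveness:
  live B0: ∅→{k,w,z}
  live B1: {k,w,z}→{k,w,z}
  live B2: {k,w,z}→{k,z}
  live B3: ∅→∅
  live B4: {k}→{k,z}
  live B5: {k,z}→{k,w,z}
  live B6: {k,w,z}→{k,z}
  live B7: {z}→∅

Interference:
  b: {d,k,w,z}
  d: {b,k,w,z}
  k: {b,d,v,w,z}
  v: {k,z}
  w: {b,d,k,z}
  z: {b,d,k,v,w}

N(v) = ["k", "z"]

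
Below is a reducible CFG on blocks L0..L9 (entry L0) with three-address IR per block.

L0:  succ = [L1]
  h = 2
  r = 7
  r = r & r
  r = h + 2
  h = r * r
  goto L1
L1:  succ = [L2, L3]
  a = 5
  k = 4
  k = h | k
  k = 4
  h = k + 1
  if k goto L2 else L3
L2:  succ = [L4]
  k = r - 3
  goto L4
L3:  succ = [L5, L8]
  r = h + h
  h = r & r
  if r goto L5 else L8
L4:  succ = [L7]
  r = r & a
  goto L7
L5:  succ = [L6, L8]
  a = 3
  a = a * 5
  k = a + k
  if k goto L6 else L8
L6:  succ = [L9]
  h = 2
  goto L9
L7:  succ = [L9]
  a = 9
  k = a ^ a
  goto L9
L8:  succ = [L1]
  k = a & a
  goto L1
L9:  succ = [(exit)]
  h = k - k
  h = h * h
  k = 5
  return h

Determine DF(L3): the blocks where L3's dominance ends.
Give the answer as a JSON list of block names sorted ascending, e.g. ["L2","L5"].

Answer: ["L1", "L9"]

Analysis:
idom tree: L1←L0 L2←L1 L3←L1 L4←L2 L5←L3 L6←L5 L7←L4 L8←L3 L9←L1
Dom∩ at merges:
  L1: preds {L0,L8}: {L0} ∩ {L0,L1,L3,L8} = {L0}; idom=L0
  L8: preds {L3,L5}: {L0,L1,L3} ∩ {L0,L1,L3,L5} = {L0,L1,L3}; idom=L3
  L9: preds {L6,L7}: {L0,L1,L3,L5,L6} ∩ {L0,L1,L2,L4,L7} = {L0,L1}; idom=L1

Frontier:
  L1←L0: walk · to L0
  L1←L8: walk L8→L3→L1 to L0
  L8←L3: walk · to L3
  L8←L5: walk L5 to L3
  L9←L6: walk L6→L5→L3 to L1
  L9←L7: walk L7→L4→L2 to L1
  DF(L0)=∅
  DF(L1)={L1}
  DF(L2)={L9}
  DF(L3)={L1,L9}
  DF(L4)={L9}
  DF(L5)={L8,L9}
  DF(L6)={L9}
  DF(L7)={L9}
  DF(L8)={L1}
  DF(L9)=∅

DF(L3) = ["L1", "L9"]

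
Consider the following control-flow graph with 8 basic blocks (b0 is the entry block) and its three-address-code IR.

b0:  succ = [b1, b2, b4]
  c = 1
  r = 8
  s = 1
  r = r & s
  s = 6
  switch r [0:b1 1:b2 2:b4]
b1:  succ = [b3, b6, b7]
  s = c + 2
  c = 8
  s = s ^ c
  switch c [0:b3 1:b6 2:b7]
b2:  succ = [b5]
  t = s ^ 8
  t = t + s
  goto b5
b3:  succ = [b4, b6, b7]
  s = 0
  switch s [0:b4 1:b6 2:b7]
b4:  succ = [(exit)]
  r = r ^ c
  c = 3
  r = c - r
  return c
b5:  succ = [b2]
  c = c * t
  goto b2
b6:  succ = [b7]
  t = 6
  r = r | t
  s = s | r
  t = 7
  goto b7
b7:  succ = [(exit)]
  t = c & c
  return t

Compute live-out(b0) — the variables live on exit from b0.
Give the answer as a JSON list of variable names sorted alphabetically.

Answer: ["c", "r", "s"]

Analysis:
def/use:
  b0: def={c,r,s} ue=∅
  b1: def={c,s} ue={c}
  b2: def={t} ue={s}
  b3: def={s} ue=∅
  b4: def={c,r} ue={c,r}
  b5: def={c} ue={c,t}
  b6: def={r,s,t} ue={r,s}
  b7: def={t} ue={c}

Backward fixpoint:
  live b0: ∅→{c,r,s}
  live b1: {c,r}→{c,r,s}
  live b2: {c,s}→{c,s,t}
  live b3: {c,r}→{c,r,s}
  live b4: {c,r}→∅
  live b5: {c,s,t}→{c,s}
  live b6: {c,r,s}→{c}
  live b7: {c}→∅

live-out(b0) = ["c", "r", "s"]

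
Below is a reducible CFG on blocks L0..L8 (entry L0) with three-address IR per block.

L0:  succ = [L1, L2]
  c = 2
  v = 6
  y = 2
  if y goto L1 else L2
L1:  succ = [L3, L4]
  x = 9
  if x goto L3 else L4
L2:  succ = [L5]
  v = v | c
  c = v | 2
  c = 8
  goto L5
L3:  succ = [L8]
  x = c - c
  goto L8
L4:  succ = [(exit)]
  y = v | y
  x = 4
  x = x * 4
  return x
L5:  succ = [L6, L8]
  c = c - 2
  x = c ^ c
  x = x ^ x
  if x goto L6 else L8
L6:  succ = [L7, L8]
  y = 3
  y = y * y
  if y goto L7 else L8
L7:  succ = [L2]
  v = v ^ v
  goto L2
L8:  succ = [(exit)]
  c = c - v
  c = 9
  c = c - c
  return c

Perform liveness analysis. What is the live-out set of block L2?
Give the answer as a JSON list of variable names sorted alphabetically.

Block summaries:
  L0 def {c,v,y} use ∅
  L1 def {x} use ∅
  L2 def {c,v} use {c,v}
  L3 def {x} use {c}
  L4 def {x,y} use {v,y}
  L5 def {c,x} use {c}
  L6 def {y} use ∅
  L7 def {v} use {v}
  L8 def {c} use {c,v}

Liveness:
  live L0: ∅→{c,v,y}
  live L1: {c,v,y}→{c,v,y}
  live L2: {c,v}→{c,v}
  live L3: {c,v}→{c,v}
  live L4: {v,y}→∅
  live L5: {c,v}→{c,v}
  live L6: {c,v}→{c,v}
  live L7: {c,v}→{c,v}
  live L8: {c,v}→∅

live-out(L2) = ["c", "v"]

Answer: ["c", "v"]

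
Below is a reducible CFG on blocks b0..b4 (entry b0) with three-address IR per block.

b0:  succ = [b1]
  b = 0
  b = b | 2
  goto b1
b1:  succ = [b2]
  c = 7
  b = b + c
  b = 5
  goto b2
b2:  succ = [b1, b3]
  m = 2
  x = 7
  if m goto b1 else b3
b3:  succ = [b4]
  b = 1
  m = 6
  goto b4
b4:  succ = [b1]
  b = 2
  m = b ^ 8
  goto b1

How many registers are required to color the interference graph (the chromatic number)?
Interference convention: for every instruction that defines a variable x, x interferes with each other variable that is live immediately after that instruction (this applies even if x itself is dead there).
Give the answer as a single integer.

def/use:
  b0 def {b} use ∅
  b1 def {b,c} use {b}
  b2 def {m,x} use ∅
  b3 def {b,m} use ∅
  b4 def {b,m} use ∅

Liveness:
  live b0: ∅→{b}
  live b1: {b}→{b}
  live b2: {b}→{b}
  live b3: ∅→∅
  live b4: ∅→{b}

Conflict graph:
  b↔{c,m,x}
  c↔{b}
  m↔{b,x}
  x↔{b,m}

Colouring:
  {b,m,x} pairwise interfere (3-clique) ⇒ χ ≥ 3
  3-colouring: c0={b}  c1={c,m}  c2={x}
  χ = 3

Answer: 3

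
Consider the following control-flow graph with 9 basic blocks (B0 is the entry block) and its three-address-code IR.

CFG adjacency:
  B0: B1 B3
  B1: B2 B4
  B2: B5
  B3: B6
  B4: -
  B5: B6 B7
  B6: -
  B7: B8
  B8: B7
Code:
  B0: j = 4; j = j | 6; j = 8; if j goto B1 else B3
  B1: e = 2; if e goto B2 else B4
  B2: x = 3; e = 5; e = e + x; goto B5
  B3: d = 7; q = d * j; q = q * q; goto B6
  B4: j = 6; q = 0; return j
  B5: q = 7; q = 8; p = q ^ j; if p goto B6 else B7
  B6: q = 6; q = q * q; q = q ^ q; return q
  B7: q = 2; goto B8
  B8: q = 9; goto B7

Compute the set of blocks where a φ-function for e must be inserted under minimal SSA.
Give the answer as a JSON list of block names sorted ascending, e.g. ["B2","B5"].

idom tree: B1←B0 B2←B1 B3←B0 B4←B1 B5←B2 B6←B0 B7←B5 B8←B7
Dom at joins:
  B6: preds {B3,B5}: {B0,B3} ∩ {B0,B1,B2,B5} = {B0}; idom=B0
  B7: preds {B5,B8}: {B0,B1,B2,B5} ∩ {B0,B1,B2,B5,B7,B8} = {B0,B1,B2,B5}; idom=B5

Frontier:
  B6←B3: walk B3 to B0
  B6←B5: walk B5→B2→B1 to B0
  B7←B5: walk · to B5
  B7←B8: walk B8→B7 to B5
  DF(B0)=∅
  DF(B1)={B6}
  DF(B2)={B6}
  DF(B3)={B6}
  DF(B4)=∅
  DF(B5)={B6}
  DF(B6)=∅
  DF(B7)={B7}
  DF(B8)={B7}

φ for e: defs {B1,B2}
  DF⁺ = {B6}

Answer: ["B6"]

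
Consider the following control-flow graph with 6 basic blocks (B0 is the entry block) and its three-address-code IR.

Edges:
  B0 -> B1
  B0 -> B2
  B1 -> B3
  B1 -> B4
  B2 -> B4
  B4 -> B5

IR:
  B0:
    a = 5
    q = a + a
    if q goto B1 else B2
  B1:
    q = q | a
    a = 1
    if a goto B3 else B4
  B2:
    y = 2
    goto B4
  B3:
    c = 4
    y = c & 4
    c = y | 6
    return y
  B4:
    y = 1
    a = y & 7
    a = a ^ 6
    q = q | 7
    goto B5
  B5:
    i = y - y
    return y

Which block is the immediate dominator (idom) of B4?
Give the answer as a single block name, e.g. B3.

idom tree: B1←B0 B2←B0 B3←B1 B4←B0 B5←B4
Dom∩ at merges:
  B4: preds {B1,B2}: {B0,B1} ∩ {B0,B2} = {B0}; idom=B0

idom(B4) = B0

Answer: B0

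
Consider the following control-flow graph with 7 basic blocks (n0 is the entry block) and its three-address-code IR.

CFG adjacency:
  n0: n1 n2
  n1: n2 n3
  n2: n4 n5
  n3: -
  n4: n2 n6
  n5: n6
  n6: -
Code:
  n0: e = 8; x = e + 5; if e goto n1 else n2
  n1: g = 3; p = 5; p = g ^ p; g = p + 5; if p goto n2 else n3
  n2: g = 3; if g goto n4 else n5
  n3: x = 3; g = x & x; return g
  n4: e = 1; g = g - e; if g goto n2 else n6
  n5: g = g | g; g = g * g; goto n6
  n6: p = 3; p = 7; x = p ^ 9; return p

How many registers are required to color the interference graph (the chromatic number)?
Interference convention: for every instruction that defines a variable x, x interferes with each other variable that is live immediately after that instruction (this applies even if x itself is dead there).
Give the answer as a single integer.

Answer: 2

Derivation:
def/use:
  n0 def {e,x} use ∅
  n1 def {g,p} use ∅
  n2 def {g} use ∅
  n3 def {g,x} use ∅
  n4 def {e,g} use {g}
  n5 def {g} use {g}
  n6 def {p,x} use ∅

Liveness:
  n0 li=∅ lo=∅
  n1 li=∅ lo=∅
  n2 li=∅ lo={g}
  n3 li=∅ lo=∅
  n4 li={g} lo=∅
  n5 li={g} lo=∅
  n6 li=∅ lo=∅

Conflict graph:
  e: {g,x}
  g: {e,p}
  p: {g,x}
  x: {e,p}

Registers:
  {e,g} pairwise interfere (2-clique) ⇒ χ ≥ 2
  assign e→R0 g→R1 p→R0 x→R1 — no edge inside a register ⇒ χ ≤ 2
  χ = 2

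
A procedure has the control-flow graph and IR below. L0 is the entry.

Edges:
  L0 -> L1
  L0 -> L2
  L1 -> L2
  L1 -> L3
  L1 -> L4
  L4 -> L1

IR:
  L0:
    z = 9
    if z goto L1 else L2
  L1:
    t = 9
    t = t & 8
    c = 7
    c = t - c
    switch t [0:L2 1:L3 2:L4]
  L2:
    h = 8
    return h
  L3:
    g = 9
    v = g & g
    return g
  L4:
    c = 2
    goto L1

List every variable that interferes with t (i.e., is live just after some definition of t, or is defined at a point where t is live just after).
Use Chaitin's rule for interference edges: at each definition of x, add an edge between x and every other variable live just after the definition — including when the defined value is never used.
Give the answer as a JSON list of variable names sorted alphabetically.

Answer: ["c"]

Derivation:
Per-block:
  L0 def {z} use ∅
  L1 def {c,t} use ∅
  L2 def {h} use ∅
  L3 def {g,v} use ∅
  L4 def {c} use ∅

Backward fixpoint:
  L0 li=∅ lo=∅
  L1 li=∅ lo=∅
  L2 li=∅ lo=∅
  L3 li=∅ lo=∅
  L4 li=∅ lo=∅

Interference:
  c — {t}
  g — {v}
  h — ∅
  t — {c}
  v — {g}
  z — ∅

N(t) = ["c"]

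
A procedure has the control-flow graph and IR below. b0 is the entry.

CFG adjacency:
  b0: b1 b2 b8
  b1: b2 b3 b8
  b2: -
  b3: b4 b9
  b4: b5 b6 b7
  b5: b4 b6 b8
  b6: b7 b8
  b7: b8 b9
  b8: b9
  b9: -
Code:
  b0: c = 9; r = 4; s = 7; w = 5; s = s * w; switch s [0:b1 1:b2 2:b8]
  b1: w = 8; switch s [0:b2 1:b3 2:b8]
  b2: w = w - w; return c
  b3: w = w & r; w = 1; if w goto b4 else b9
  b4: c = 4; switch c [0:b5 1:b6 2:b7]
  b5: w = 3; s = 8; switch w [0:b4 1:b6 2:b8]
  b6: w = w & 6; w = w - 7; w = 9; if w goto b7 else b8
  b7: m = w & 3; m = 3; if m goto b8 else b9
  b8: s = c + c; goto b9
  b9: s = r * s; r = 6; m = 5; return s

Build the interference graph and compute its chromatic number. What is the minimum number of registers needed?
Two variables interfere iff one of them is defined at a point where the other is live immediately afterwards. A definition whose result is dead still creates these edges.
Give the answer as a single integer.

Answer: 4

Working:
Block summaries:
  b0: {c,r,s,w} / ∅
  b1: {w} / {s}
  b2: {w} / {c,w}
  b3: {w} / {r,w}
  b4: {c} / ∅
  b5: {s,w} / ∅
  b6: {w} / {w}
  b7: {m} / {w}
  b8: {s} / {c}
  b9: {m,r,s} / {r,s}

Backward fixpoint:
  b0: in=∅ out={c,r,s,w}
  b1: in={c,r,s} out={c,r,s,w}
  b2: in={c,w} out=∅
  b3: in={r,s,w} out={r,s,w}
  b4: in={r,s,w} out={c,r,s,w}
  b5: in={c,r} out={c,r,s,w}
  b6: in={c,r,s,w} out={c,r,s,w}
  b7: in={c,r,s,w} out={c,r,s}
  b8: in={c,r} out={r,s}
  b9: in={r,s} out=∅

Conflict graph:
  c: {m,r,s,w}
  m: {c,r,s}
  r: {c,m,s,w}
  s: {c,m,r,w}
  w: {c,r,s}

Registers:
  lower bound: {c,m,r,s} mutually conflict ⇒ χ ≥ 4
  assign c→r0 m→r3 r→r1 s→r2 w→r3 — no edge inside a register ⇒ χ ≤ 4
  χ = 4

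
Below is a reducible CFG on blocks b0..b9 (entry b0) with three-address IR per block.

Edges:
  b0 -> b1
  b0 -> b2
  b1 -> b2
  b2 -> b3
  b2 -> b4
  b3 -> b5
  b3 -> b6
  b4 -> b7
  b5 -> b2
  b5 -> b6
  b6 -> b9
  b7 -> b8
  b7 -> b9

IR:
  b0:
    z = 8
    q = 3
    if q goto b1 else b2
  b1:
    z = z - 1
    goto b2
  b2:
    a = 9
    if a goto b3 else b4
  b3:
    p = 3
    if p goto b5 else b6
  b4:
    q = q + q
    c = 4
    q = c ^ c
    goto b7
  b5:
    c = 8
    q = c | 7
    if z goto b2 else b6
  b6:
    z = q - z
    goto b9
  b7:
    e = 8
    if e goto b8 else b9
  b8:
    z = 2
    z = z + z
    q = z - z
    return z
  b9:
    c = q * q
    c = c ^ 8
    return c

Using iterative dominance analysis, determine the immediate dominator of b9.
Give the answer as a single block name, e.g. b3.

idom tree: b1←b0 b2←b0 b3←b2 b4←b2 b5←b3 b6←b3 b7←b4 b8←b7 b9←b2
Join-block Dom:
  b2: preds {b0,b1,b5}: {b0} ∩ {b0,b1} ∩ {b0,b2,b3,b5} = {b0}; idom=b0
  b6: preds {b3,b5}: {b0,b2,b3} ∩ {b0,b2,b3,b5} = {b0,b2,b3}; idom=b3
  b9: preds {b6,b7}: {b0,b2,b3,b6} ∩ {b0,b2,b4,b7} = {b0,b2}; idom=b2

idom(b9) = b2

Answer: b2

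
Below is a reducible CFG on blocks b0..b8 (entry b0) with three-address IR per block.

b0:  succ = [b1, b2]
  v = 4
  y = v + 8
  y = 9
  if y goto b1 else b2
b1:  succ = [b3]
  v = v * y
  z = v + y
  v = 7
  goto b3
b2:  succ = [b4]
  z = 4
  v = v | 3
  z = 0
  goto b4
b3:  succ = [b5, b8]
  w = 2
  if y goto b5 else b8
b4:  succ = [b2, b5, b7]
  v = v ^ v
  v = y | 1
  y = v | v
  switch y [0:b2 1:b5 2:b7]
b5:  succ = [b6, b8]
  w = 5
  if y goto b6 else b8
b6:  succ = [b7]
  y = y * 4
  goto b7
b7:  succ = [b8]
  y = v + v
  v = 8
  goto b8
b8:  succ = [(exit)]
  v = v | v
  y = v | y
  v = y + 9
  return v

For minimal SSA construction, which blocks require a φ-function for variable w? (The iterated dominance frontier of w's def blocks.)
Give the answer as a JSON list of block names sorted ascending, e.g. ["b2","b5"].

idom tree: b1←b0 b2←b0 b3←b1 b4←b2 b5←b0 b6←b5 b7←b0 b8←b0
Dom∩ at merges:
  b2: preds {b0,b4}: {b0} ∩ {b0,b2,b4} = {b0}; idom=b0
  b5: preds {b3,b4}: {b0,b1,b3} ∩ {b0,b2,b4} = {b0}; idom=b0
  b7: preds {b4,b6}: {b0,b2,b4} ∩ {b0,b5,b6} = {b0}; idom=b0
  b8: preds {b3,b5,b7}: {b0,b1,b3} ∩ {b0,b5} ∩ {b0,b7} = {b0}; idom=b0

DF derivation:
  b2←b0: walk · to b0
  b2←b4: walk b4→b2 to b0
  b5←b3: walk b3→b1 to b0
  b5←b4: walk b4→b2 to b0
  b7←b4: walk b4→b2 to b0
  b7←b6: walk b6→b5 to b0
  b8←b3: walk b3→b1 to b0
  b8←b5: walk b5 to b0
  b8←b7: walk b7 to b0
  DF(b0)=∅
  DF(b1)={b5,b8}
  DF(b2)={b2,b5,b7}
  DF(b3)={b5,b8}
  DF(b4)={b2,b5,b7}
  DF(b5)={b7,b8}
  DF(b6)={b7}
  DF(b7)={b8}
  DF(b8)=∅

φ for w: defs {b3,b5}
  DF⁺ = {b5,b7,b8}

Answer: ["b5", "b7", "b8"]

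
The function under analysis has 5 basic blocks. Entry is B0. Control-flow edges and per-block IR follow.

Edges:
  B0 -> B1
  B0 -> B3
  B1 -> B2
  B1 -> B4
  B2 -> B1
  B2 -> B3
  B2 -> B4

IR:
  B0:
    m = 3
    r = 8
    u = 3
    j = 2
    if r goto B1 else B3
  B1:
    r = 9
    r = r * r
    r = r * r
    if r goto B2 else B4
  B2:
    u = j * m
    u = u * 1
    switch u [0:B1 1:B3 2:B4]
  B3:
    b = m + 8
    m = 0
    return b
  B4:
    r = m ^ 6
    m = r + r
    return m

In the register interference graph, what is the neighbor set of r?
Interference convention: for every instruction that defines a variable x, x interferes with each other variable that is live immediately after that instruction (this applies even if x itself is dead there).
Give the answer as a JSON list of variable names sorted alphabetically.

Answer: ["j", "m", "u"]

Working:
def/use:
  B0 def {j,m,r,u} use ∅
  B1 def {r} use ∅
  B2 def {u} use {j,m}
  B3 def {b,m} use {m}
  B4 def {m,r} use {m}

Backward fixpoint:
  live B0: ∅→{j,m}
  live B1: {j,m}→{j,m}
  live B2: {j,m}→{j,m}
  live B3: {m}→∅
  live B4: {m}→∅

Conflict graph:
  b — {m}
  j — {m,r,u}
  m — {b,j,r,u}
  r — {j,m,u}
  u — {j,m,r}

N(r) = ["j", "m", "u"]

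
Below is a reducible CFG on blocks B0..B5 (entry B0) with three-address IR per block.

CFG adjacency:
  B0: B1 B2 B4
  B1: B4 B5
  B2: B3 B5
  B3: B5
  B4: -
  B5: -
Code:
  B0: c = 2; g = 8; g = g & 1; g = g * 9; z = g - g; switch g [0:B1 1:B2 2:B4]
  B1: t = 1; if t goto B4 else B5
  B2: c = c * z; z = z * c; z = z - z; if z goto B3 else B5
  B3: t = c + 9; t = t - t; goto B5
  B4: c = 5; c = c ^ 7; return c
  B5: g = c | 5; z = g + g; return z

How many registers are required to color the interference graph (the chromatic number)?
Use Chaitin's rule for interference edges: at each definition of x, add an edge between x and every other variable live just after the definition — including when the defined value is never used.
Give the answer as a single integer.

Answer: 3

Derivation:
Per-block:
  B0: {c,g,z} / ∅
  B1: {t} / ∅
  B2: {c,z} / {c,z}
  B3: {t} / {c}
  B4: {c} / ∅
  B5: {g,z} / {c}

Backward fixpoint:
  B0: in=∅ out={c,z}
  B1: in={c} out={c}
  B2: in={c,z} out={c}
  B3: in={c} out={c}
  B4: in=∅ out=∅
  B5: in={c} out=∅

Interfere edges:
  c↔{g,t,z}
  g↔{c,z}
  t↔{c}
  z↔{c,g}

Registers:
  lower bound: {c,g,z} mutually conflict ⇒ χ ≥ 3
  3-colouring: c0={c}  c1={g,t}  c2={z}
  χ = 3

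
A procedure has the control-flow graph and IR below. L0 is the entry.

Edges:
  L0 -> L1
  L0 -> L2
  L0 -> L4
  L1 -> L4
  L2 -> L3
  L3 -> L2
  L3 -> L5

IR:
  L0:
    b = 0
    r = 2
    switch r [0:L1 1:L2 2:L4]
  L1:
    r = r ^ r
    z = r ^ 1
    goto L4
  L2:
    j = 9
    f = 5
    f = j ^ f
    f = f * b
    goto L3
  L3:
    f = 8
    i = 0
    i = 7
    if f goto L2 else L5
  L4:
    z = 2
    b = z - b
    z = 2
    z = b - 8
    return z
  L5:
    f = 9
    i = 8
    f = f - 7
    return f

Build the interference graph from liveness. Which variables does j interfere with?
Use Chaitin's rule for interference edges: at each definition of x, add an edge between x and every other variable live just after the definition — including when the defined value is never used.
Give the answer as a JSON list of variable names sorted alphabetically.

Answer: ["b", "f"]

Working:
def/use:
  L0: {b,r} / ∅
  L1: {r,z} / {r}
  L2: {f,j} / {b}
  L3: {f,i} / ∅
  L4: {b,z} / {b}
  L5: {f,i} / ∅

Liveness:
  live L0: ∅→{b,r}
  live L1: {b,r}→{b}
  live L2: {b}→{b}
  live L3: {b}→{b}
  live L4: {b}→∅
  live L5: ∅→∅

Interfere edges:
  b — {f,i,j,r,z}
  f — {b,i,j}
  i — {b,f}
  j — {b,f}
  r — {b}
  z — {b}

N(j) = ["b", "f"]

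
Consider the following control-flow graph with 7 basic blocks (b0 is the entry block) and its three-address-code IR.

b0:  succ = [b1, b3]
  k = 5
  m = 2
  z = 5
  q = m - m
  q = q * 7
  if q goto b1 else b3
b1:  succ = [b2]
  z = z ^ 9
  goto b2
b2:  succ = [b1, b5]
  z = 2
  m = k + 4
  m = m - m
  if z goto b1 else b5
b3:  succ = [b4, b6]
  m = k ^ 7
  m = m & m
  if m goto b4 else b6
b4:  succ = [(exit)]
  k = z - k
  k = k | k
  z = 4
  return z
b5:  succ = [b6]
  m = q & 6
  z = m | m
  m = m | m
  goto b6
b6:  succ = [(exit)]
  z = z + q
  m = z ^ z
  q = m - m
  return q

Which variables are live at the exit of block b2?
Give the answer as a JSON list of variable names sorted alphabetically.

Answer: ["k", "q", "z"]

Analysis:
Block summaries:
  b0: def={k,m,q,z} ue=∅
  b1: def={z} ue={z}
  b2: def={m,z} ue={k}
  b3: def={m} ue={k}
  b4: def={k,z} ue={k,z}
  b5: def={m,z} ue={q}
  b6: def={m,q,z} ue={q,z}

Liveness:
  b0 li=∅ lo={k,q,z}
  b1 li={k,q,z} lo={k,q}
  b2 li={k,q} lo={k,q,z}
  b3 li={k,q,z} lo={k,q,z}
  b4 li={k,z} lo=∅
  b5 li={q} lo={q,z}
  b6 li={q,z} lo=∅

live-out(b2) = ["k", "q", "z"]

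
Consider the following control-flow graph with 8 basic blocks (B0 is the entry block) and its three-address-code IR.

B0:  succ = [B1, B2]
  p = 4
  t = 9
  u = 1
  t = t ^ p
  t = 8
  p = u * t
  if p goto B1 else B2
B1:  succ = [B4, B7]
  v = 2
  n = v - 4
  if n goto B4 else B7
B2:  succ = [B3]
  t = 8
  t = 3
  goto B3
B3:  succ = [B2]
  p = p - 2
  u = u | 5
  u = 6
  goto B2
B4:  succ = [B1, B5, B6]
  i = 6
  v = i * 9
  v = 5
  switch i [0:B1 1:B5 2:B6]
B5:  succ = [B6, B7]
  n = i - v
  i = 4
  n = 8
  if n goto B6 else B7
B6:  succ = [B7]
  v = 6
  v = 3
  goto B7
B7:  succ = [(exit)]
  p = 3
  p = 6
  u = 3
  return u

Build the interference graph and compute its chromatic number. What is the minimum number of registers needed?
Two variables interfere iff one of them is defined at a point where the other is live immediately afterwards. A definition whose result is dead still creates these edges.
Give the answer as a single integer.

Answer: 3

Working:
Per-block:
  B0: {p,t,u} / ∅
  B1: {n,v} / ∅
  B2: {t} / ∅
  B3: {p,u} / {p,u}
  B4: {i,v} / ∅
  B5: {i,n} / {i,v}
  B6: {v} / ∅
  B7: {p,u} / ∅

Backward fixpoint:
  B0 li=∅ lo={p,u}
  B1 li=∅ lo=∅
  B2 li={p,u} lo={p,u}
  B3 li={p,u} lo={p,u}
  B4 li=∅ lo={i,v}
  B5 li={i,v} lo=∅
  B6 li=∅ lo=∅
  B7 li=∅ lo=∅

Interfere edges:
  i — {v}
  n — ∅
  p — {t,u}
  t — {p,u}
  u — {p,t}
  v — {i}

Registers:
  clique {p,t,u} ⇒ need ≥ 3
  3-colouring: R0={i,n,p}  R1={t,v}  R2={u}
  χ = 3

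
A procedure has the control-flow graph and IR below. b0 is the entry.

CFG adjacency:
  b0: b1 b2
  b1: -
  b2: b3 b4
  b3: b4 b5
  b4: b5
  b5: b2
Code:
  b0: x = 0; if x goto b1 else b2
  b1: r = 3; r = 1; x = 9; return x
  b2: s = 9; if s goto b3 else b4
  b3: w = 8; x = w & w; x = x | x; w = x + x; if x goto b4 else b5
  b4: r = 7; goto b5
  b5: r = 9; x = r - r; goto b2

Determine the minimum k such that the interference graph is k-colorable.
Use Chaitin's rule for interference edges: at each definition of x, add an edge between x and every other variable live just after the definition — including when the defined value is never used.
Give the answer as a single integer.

def/use:
  b0: def={x} ue=∅
  b1: def={r,x} ue=∅
  b2: def={s} ue=∅
  b3: def={w,x} ue=∅
  b4: def={r} ue=∅
  b5: def={r,x} ue=∅

Live sets:
  live b0: ∅→∅
  live b1: ∅→∅
  live b2: ∅→∅
  live b3: ∅→∅
  live b4: ∅→∅
  live b5: ∅→∅

Interference:
  r: ∅
  s: ∅
  w: {x}
  x: {w}

Colouring:
  clique {w,x} ⇒ need ≥ 2
  assign r→r0 s→r0 w→r0 x→r1 — no edge inside a register ⇒ χ ≤ 2
  χ = 2

Answer: 2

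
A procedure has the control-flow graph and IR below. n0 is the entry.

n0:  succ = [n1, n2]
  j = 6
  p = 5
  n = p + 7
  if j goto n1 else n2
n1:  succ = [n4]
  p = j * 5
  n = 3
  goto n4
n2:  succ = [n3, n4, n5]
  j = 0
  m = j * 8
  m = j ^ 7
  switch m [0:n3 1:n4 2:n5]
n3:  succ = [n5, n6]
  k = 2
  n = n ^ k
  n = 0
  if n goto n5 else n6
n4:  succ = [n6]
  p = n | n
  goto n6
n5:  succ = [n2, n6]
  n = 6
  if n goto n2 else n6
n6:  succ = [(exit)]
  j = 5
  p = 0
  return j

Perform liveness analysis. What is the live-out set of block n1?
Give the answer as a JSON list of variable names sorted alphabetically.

Block summaries:
  n0 def {j,n,p} use ∅
  n1 def {n,p} use {j}
  n2 def {j,m} use ∅
  n3 def {k,n} use {n}
  n4 def {p} use {n}
  n5 def {n} use ∅
  n6 def {j,p} use ∅

Backward fixpoint:
  live n0: ∅→{j,n}
  live n1: {j}→{n}
  live n2: {n}→{n}
  live n3: {n}→∅
  live n4: {n}→∅
  live n5: ∅→{n}
  live n6: ∅→∅

live-out(n1) = ["n"]

Answer: ["n"]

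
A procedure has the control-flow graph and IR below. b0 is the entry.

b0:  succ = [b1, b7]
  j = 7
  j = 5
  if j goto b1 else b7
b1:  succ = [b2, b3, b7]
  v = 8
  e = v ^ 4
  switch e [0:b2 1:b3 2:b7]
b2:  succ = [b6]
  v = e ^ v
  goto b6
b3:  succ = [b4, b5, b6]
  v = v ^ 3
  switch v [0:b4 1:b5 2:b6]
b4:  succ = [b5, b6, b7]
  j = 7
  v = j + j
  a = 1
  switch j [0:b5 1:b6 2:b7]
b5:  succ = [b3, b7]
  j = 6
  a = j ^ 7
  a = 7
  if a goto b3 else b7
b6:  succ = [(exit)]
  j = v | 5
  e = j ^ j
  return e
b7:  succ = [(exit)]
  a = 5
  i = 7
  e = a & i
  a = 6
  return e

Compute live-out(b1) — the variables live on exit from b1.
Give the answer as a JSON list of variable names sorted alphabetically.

Answer: ["e", "v"]

Working:
def/use:
  b0: def={j} ue=∅
  b1: def={e,v} ue=∅
  b2: def={v} ue={e,v}
  b3: def={v} ue={v}
  b4: def={a,j,v} ue=∅
  b5: def={a,j} ue=∅
  b6: def={e,j} ue={v}
  b7: def={a,e,i} ue=∅

Liveness:
  b0: in=∅ out=∅
  b1: in=∅ out={e,v}
  b2: in={e,v} out={v}
  b3: in={v} out={v}
  b4: in=∅ out={v}
  b5: in={v} out={v}
  b6: in={v} out=∅
  b7: in=∅ out=∅

live-out(b1) = ["e", "v"]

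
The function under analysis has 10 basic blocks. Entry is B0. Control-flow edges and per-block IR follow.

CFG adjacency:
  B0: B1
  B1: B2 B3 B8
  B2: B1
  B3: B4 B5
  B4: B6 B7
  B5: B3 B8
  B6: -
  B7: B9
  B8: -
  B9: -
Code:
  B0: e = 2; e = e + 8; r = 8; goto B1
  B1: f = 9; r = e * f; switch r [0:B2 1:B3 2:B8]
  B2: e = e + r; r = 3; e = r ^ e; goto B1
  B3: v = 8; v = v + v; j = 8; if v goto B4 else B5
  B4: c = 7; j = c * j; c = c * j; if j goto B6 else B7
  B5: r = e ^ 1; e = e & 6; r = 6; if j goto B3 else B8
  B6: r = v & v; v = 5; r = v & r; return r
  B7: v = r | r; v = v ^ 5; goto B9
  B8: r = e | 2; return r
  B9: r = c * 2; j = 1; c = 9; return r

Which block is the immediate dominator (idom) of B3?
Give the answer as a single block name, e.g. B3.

Answer: B1

Working:
idom tree: B1←B0 B2←B1 B3←B1 B4←B3 B5←B3 B6←B4 B7←B4 B8←B1 B9←B7
Dom∩ at merges:
  B1: preds {B0,B2}: {B0} ∩ {B0,B1,B2} = {B0}; idom=B0
  B3: preds {B1,B5}: {B0,B1} ∩ {B0,B1,B3,B5} = {B0,B1}; idom=B1
  B8: preds {B1,B5}: {B0,B1} ∩ {B0,B1,B3,B5} = {B0,B1}; idom=B1

idom(B3) = B1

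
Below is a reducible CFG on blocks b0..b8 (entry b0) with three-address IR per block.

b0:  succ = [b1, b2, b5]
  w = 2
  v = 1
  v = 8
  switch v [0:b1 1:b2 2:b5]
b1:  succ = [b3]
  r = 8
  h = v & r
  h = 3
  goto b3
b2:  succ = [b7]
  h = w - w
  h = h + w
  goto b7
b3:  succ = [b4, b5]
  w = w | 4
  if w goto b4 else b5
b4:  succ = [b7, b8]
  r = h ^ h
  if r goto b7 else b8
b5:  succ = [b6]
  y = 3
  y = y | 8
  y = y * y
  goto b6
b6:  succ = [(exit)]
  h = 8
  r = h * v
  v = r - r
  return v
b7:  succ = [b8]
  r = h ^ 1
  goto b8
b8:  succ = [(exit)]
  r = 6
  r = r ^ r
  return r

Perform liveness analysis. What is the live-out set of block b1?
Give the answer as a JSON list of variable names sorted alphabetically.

def/use:
  b0 def {v,w} use ∅
  b1 def {h,r} use {v}
  b2 def {h} use {w}
  b3 def {w} use {w}
  b4 def {r} use {h}
  b5 def {y} use ∅
  b6 def {h,r,v} use {v}
  b7 def {r} use {h}
  b8 def {r} use ∅

Liveness:
  live b0: ∅→{v,w}
  live b1: {v,w}→{h,v,w}
  live b2: {w}→{h}
  live b3: {h,v,w}→{h,v}
  live b4: {h}→{h}
  live b5: {v}→{v}
  live b6: {v}→∅
  live b7: {h}→∅
  live b8: ∅→∅

live-out(b1) = ["h", "v", "w"]

Answer: ["h", "v", "w"]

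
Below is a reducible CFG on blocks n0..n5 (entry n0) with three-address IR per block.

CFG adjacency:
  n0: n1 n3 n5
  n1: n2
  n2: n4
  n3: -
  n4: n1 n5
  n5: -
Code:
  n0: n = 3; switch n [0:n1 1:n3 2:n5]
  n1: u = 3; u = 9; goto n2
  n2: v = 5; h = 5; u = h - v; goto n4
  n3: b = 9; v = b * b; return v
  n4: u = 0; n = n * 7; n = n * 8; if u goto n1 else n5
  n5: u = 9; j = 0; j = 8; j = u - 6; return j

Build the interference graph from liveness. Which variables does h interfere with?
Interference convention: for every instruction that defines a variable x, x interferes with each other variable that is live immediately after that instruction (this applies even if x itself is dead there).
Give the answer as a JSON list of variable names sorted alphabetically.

Answer: ["n", "v"]

Derivation:
def/use:
  n0 def {n} use ∅
  n1 def {u} use ∅
  n2 def {h,u,v} use ∅
  n3 def {b,v} use ∅
  n4 def {n,u} use {n}
  n5 def {j,u} use ∅

Backward fixpoint:
  n0 li=∅ lo={n}
  n1 li={n} lo={n}
  n2 li={n} lo={n}
  n3 li=∅ lo=∅
  n4 li={n} lo={n}
  n5 li=∅ lo=∅

Conflict graph:
  b — ∅
  h — {n,v}
  j — {u}
  n — {h,u,v}
  u — {j,n}
  v — {h,n}

N(h) = ["n", "v"]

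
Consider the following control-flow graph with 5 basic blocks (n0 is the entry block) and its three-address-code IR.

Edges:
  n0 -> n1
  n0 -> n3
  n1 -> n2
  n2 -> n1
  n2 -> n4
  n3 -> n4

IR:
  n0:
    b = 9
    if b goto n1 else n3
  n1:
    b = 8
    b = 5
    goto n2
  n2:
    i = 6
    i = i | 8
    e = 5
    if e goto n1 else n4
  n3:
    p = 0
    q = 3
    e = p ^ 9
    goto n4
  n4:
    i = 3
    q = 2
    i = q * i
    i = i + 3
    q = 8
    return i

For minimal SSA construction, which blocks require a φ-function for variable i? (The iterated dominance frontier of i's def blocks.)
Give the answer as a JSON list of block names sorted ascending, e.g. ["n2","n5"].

Answer: ["n1", "n4"]

Derivation:
idom tree: n1←n0 n2←n1 n3←n0 n4←n0
Dom at joins:
  n1: preds {n0,n2}: {n0} ∩ {n0,n1,n2} = {n0}; idom=n0
  n4: preds {n2,n3}: {n0,n1,n2} ∩ {n0,n3} = {n0}; idom=n0

DF walk-up:
  n1←n0: walk · to n0
  n1←n2: walk n2→n1 to n0
  n4←n2: walk n2→n1 to n0
  n4←n3: walk n3 to n0
  n0: DF=∅
  n1: DF={n1,n4}
  n2: DF={n1,n4}
  n3: DF={n4}
  n4: DF=∅

φ for i: defs {n2,n4}
  DF⁺ = {n1,n4}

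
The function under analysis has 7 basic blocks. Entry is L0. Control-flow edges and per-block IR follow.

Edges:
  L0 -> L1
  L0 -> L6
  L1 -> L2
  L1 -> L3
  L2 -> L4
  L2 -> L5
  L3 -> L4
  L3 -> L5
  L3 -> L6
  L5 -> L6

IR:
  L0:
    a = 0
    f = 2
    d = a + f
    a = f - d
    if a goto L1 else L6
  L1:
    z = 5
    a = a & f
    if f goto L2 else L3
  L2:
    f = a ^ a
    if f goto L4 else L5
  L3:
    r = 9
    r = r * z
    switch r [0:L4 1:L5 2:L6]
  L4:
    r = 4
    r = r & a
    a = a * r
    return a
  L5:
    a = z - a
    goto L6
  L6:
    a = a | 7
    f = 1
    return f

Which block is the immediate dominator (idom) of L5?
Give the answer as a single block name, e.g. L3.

Answer: L1

Analysis:
idom tree: L1←L0 L2←L1 L3←L1 L4←L1 L5←L1 L6←L0
Dom∩ at merges:
  L4: preds {L2,L3}: {L0,L1,L2} ∩ {L0,L1,L3} = {L0,L1}; idom=L1
  L5: preds {L2,L3}: {L0,L1,L2} ∩ {L0,L1,L3} = {L0,L1}; idom=L1
  L6: preds {L0,L3,L5}: {L0} ∩ {L0,L1,L3} ∩ {L0,L1,L5} = {L0}; idom=L0

idom(L5) = L1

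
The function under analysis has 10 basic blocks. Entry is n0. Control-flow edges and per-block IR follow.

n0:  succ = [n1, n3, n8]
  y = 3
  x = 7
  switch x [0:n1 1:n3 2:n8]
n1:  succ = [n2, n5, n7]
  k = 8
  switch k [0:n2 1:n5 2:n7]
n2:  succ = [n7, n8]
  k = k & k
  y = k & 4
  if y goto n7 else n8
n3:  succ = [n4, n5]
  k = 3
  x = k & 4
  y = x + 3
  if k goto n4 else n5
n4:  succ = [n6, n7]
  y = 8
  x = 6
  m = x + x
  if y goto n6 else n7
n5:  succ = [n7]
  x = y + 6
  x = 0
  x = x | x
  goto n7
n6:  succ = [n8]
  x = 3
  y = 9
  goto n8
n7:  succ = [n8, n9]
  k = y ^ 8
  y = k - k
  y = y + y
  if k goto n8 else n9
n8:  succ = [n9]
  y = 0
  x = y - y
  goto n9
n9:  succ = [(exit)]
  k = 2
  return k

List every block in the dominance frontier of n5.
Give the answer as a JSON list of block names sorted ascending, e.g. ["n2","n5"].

idom tree: n1←n0 n2←n1 n3←n0 n4←n3 n5←n0 n6←n4 n7←n0 n8←n0 n9←n0
Dom∩ at merges:
  n5: preds {n1,n3}: {n0,n1} ∩ {n0,n3} = {n0}; idom=n0
  n7: preds {n1,n2,n4,n5}: {n0,n1} ∩ {n0,n1,n2} ∩ {n0,n3,n4} ∩ {n0,n5} = {n0}; idom=n0
  n8: preds {n0,n2,n6,n7}: {n0} ∩ {n0,n1,n2} ∩ {n0,n3,n4,n6} ∩ {n0,n7} = {n0}; idom=n0
  n9: preds {n7,n8}: {n0,n7} ∩ {n0,n8} = {n0}; idom=n0

DF derivation:
  n5←n1: walk n1 to n0
  n5←n3: walk n3 to n0
  n7←n1: walk n1 to n0
  n7←n2: walk n2→n1 to n0
  n7←n4: walk n4→n3 to n0
  n7←n5: walk n5 to n0
  n8←n0: walk · to n0
  n8←n2: walk n2→n1 to n0
  n8←n6: walk n6→n4→n3 to n0
  n8←n7: walk n7 to n0
  n9←n7: walk n7 to n0
  n9←n8: walk n8 to n0
  n0: DF=∅
  n1: DF={n5,n7,n8}
  n2: DF={n7,n8}
  n3: DF={n5,n7,n8}
  n4: DF={n7,n8}
  n5: DF={n7}
  n6: DF={n8}
  n7: DF={n8,n9}
  n8: DF={n9}
  n9: DF=∅

DF(n5) = ["n7"]

Answer: ["n7"]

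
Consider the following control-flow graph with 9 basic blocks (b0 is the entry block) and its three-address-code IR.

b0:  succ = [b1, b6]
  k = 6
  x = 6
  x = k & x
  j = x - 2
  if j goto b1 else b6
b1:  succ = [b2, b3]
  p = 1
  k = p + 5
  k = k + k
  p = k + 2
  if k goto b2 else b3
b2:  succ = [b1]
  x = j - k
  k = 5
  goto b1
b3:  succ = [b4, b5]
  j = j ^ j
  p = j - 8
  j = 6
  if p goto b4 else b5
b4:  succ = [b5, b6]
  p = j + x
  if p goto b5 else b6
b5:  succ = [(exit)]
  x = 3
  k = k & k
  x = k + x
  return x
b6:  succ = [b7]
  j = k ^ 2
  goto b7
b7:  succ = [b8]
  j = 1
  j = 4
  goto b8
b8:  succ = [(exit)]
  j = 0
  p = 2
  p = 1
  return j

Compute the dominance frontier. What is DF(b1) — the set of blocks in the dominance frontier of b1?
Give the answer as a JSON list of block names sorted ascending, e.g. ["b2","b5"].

Answer: ["b1", "b6"]

Working:
idom tree: b1←b0 b2←b1 b3←b1 b4←b3 b5←b3 b6←b0 b7←b6 b8←b7
Dom at joins:
  b1: preds {b0,b2}: {b0} ∩ {b0,b1,b2} = {b0}; idom=b0
  b5: preds {b3,b4}: {b0,b1,b3} ∩ {b0,b1,b3,b4} = {b0,b1,b3}; idom=b3
  b6: preds {b0,b4}: {b0} ∩ {b0,b1,b3,b4} = {b0}; idom=b0

DF derivation:
  b1←b0: walk · to b0
  b1←b2: walk b2→b1 to b0
  b5←b3: walk · to b3
  b5←b4: walk b4 to b3
  b6←b0: walk · to b0
  b6←b4: walk b4→b3→b1 to b0
  DF(b0)=∅
  DF(b1)={b1,b6}
  DF(b2)={b1}
  DF(b3)={b6}
  DF(b4)={b5,b6}
  DF(b5)=∅
  DF(b6)=∅
  DF(b7)=∅
  DF(b8)=∅

DF(b1) = ["b1", "b6"]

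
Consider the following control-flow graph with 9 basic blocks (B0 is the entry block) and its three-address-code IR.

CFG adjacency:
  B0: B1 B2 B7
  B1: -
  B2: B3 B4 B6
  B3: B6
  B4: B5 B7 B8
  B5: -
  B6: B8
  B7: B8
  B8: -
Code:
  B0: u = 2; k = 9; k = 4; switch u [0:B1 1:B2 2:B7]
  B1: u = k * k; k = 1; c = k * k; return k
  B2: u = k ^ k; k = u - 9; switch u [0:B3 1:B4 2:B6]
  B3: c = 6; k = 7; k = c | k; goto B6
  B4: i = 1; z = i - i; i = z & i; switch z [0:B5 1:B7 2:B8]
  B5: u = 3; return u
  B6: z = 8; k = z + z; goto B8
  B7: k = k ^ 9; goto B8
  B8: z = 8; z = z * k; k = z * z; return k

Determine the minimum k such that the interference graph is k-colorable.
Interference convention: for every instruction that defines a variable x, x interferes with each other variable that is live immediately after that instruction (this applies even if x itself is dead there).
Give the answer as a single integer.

Answer: 3

Working:
def/use:
  B0: def={k,u} ue=∅
  B1: def={c,k,u} ue={k}
  B2: def={k,u} ue={k}
  B3: def={c,k} ue=∅
  B4: def={i,z} ue=∅
  B5: def={u} ue=∅
  B6: def={k,z} ue=∅
  B7: def={k} ue={k}
  B8: def={k,z} ue={k}

Live sets:
  B0: in=∅ out={k}
  B1: in={k} out=∅
  B2: in={k} out={k}
  B3: in=∅ out=∅
  B4: in={k} out={k}
  B5: in=∅ out=∅
  B6: in=∅ out={k}
  B7: in={k} out={k}
  B8: in={k} out=∅

Interfere edges:
  c — {k}
  i — {k,z}
  k — {c,i,u,z}
  u — {k}
  z — {i,k}

Registers:
  {i,k,z} pairwise interfere (3-clique) ⇒ χ ≥ 3
  assign c→r1 i→r1 k→r0 u→r1 z→r2 — no edge inside a register ⇒ χ ≤ 3
  χ = 3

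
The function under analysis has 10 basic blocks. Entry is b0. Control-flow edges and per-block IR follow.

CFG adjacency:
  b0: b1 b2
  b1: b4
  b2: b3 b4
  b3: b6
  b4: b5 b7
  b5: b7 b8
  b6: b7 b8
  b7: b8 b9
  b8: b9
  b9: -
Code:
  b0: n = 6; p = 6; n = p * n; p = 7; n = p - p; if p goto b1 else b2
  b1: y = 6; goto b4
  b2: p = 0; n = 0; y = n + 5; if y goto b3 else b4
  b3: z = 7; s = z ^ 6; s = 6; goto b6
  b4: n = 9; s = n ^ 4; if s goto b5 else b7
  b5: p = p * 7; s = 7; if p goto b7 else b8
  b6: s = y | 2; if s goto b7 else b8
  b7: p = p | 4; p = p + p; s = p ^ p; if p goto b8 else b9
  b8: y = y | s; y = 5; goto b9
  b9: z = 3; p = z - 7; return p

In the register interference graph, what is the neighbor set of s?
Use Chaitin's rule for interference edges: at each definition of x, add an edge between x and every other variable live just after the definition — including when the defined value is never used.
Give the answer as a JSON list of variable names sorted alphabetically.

Answer: ["p", "y"]

Derivation:
def/use:
  b0 def {n,p} use ∅
  b1 def {y} use ∅
  b2 def {n,p,y} use ∅
  b3 def {s,z} use ∅
  b4 def {n,s} use ∅
  b5 def {p,s} use {p}
  b6 def {s} use {y}
  b7 def {p,s} use {p}
  b8 def {y} use {s,y}
  b9 def {p,z} use ∅

Liveness:
  b0 li=∅ lo={p}
  b1 li={p} lo={p,y}
  b2 li=∅ lo={p,y}
  b3 li={p,y} lo={p,y}
  b4 li={p,y} lo={p,y}
  b5 li={p,y} lo={p,s,y}
  b6 li={p,y} lo={p,s,y}
  b7 li={p,y} lo={s,y}
  b8 li={s,y} lo=∅
  b9 li=∅ lo=∅

Interfere edges:
  n — {p,y}
  p — {n,s,y,z}
  s — {p,y}
  y — {n,p,s,z}
  z — {p,y}

N(s) = ["p", "y"]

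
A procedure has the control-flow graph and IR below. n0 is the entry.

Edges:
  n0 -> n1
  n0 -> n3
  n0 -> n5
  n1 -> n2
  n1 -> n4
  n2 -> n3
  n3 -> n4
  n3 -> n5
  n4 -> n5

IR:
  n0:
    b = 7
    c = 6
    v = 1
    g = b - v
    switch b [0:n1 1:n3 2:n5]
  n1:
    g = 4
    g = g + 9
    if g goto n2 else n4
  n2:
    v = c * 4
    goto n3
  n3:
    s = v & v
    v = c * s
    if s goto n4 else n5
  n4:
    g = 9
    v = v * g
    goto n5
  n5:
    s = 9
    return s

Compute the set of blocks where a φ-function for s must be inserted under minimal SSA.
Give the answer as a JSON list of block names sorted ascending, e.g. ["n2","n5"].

idom tree: n1←n0 n2←n1 n3←n0 n4←n0 n5←n0
Join-block Dom:
  n3: preds {n0,n2}: {n0} ∩ {n0,n1,n2} = {n0}; idom=n0
  n4: preds {n1,n3}: {n0,n1} ∩ {n0,n3} = {n0}; idom=n0
  n5: preds {n0,n3,n4}: {n0} ∩ {n0,n3} ∩ {n0,n4} = {n0}; idom=n0

DF walk-up:
  n3←n0: walk · to n0
  n3←n2: walk n2→n1 to n0
  n4←n1: walk n1 to n0
  n4←n3: walk n3 to n0
  n5←n0: walk · to n0
  n5←n3: walk n3 to n0
  n5←n4: walk n4 to n0
  DF(n0)=∅
  DF(n1)={n3,n4}
  DF(n2)={n3}
  DF(n3)={n4,n5}
  DF(n4)={n5}
  DF(n5)=∅

φ for s: defs {n3,n5}
  DF⁺ = {n4,n5}

Answer: ["n4", "n5"]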